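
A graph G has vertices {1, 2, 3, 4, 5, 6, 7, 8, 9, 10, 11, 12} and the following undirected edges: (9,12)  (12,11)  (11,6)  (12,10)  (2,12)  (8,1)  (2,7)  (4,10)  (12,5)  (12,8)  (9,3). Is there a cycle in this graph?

No

|V| = 12, |E| = 11, number of components = 1.
Since 11 = 12 - 1, the graph is a forest and contains no cycle.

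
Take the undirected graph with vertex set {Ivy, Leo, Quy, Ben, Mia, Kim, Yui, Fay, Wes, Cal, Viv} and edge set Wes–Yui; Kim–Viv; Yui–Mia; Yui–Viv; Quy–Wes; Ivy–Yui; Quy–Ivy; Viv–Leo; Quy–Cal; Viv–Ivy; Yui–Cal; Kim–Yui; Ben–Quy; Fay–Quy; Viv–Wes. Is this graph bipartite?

Ivy-Yui-Viv-Ivy is an odd cycle (length 3), and a bipartite graph can contain only even cycles.

No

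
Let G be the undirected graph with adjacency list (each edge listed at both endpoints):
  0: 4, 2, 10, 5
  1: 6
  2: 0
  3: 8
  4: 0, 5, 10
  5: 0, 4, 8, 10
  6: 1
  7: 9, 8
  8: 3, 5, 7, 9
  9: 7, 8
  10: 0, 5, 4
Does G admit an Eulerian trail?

No

Degrees: 0:4, 1:1, 2:1, 3:1, 4:3, 5:4, 6:1, 7:2, 8:4, 9:2, 10:3
Odd-degree vertices: 1, 2, 3, 4, 6, 10 (6 total).
With 6 odd-degree vertices (more than two), no single trail can use every edge.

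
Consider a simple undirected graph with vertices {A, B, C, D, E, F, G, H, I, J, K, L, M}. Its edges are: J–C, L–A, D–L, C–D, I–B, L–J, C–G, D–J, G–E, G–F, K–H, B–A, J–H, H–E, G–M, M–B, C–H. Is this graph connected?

Yes

Starting from A and exploring outward reaches every vertex (A, L, B, D, J, M, I, C, H, G, E, K, F); the graph is connected.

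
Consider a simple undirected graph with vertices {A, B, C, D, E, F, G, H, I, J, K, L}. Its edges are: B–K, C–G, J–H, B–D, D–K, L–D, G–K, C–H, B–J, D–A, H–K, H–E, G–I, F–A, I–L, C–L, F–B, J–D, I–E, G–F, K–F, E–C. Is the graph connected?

Yes

A breadth-first search from A visits A, F, D, G, K, B, L, J, C, I, H, E — all 12 vertices — so the graph is connected.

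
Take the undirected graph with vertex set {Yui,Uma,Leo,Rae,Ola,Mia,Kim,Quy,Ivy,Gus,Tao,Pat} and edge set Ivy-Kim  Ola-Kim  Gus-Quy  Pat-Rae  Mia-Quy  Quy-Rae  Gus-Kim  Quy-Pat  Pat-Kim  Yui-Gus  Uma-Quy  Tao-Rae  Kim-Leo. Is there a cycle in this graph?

Yes

|V| = 12, |E| = 13, number of components = 1.
Since 13 > 12 - 1, a cycle must exist; for instance Gus-Kim-Pat-Quy-Gus.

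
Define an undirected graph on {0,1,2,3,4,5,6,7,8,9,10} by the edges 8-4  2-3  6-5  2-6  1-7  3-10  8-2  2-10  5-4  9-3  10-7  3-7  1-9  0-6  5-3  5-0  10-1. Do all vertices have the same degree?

Degrees: 0:2, 1:3, 2:4, 3:5, 4:2, 5:4, 6:3, 7:3, 8:2, 9:2, 10:4
Vertex 0 has degree 2 while 3 has degree 5, so the graph is not regular.

No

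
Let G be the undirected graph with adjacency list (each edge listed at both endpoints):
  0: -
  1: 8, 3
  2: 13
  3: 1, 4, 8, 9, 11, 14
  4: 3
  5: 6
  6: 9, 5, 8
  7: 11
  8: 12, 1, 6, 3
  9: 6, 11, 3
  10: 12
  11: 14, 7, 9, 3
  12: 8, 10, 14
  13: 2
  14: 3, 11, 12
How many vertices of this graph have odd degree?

10

Degrees: 0:0, 1:2, 2:1, 3:6, 4:1, 5:1, 6:3, 7:1, 8:4, 9:3, 10:1, 11:4, 12:3, 13:1, 14:3
Odd-degree vertices: 2, 4, 5, 6, 7, 9, 10, 12, 13, 14.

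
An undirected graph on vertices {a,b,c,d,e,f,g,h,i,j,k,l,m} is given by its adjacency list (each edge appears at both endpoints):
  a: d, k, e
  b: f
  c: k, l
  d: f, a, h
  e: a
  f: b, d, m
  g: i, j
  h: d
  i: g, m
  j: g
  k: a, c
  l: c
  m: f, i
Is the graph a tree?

Yes

|V| = 13, |E| = 12.
Connected and |E| = |V| - 1, which characterizes a tree.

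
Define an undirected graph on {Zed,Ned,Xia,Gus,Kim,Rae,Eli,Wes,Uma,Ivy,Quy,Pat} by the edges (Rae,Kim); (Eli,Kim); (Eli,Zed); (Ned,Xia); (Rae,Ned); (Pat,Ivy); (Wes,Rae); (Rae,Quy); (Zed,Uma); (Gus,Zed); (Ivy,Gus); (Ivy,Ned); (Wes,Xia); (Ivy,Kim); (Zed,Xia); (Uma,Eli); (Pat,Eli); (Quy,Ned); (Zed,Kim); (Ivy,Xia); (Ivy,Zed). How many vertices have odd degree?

0

Degrees: Zed:6, Ned:4, Xia:4, Gus:2, Kim:4, Rae:4, Eli:4, Wes:2, Uma:2, Ivy:6, Quy:2, Pat:2
Odd-degree vertices: none.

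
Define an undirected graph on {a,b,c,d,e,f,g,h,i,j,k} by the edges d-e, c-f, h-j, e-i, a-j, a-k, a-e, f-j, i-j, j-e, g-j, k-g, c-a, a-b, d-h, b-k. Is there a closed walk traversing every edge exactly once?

Degrees: a:5, b:2, c:2, d:2, e:4, f:2, g:2, h:2, i:2, j:6, k:3
Vertices with odd degree: a, k. An Eulerian circuit requires all degrees even.

No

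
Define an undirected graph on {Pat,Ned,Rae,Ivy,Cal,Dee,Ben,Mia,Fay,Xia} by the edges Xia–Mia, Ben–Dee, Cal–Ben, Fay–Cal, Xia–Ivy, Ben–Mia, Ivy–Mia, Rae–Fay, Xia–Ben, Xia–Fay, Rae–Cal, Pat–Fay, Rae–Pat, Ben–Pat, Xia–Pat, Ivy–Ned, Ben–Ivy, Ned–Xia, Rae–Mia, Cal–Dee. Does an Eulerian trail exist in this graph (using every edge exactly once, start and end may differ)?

Yes

Degrees: Pat:4, Ned:2, Rae:4, Ivy:4, Cal:4, Dee:2, Ben:6, Mia:4, Fay:4, Xia:6
Odd-degree vertices: none (0 total).
With 0 odd-degree vertices and all edges in one connected piece, an Eulerian trail exists.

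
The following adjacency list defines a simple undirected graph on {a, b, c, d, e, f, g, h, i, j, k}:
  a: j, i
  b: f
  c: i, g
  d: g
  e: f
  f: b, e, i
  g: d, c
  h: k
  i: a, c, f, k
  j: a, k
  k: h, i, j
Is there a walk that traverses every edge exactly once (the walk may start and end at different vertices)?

Degrees: a:2, b:1, c:2, d:1, e:1, f:3, g:2, h:1, i:4, j:2, k:3
Odd-degree vertices: b, d, e, f, h, k (6 total).
With 6 odd-degree vertices (more than two), no single trail can use every edge.

No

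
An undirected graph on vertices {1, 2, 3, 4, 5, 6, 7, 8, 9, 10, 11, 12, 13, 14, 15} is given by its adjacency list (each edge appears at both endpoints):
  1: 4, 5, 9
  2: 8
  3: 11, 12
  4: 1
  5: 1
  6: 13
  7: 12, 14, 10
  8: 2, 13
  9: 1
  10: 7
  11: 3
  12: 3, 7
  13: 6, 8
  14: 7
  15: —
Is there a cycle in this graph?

No

|V| = 15, |E| = 11, number of components = 4.
Since 11 = 15 - 4, the graph is a forest and contains no cycle.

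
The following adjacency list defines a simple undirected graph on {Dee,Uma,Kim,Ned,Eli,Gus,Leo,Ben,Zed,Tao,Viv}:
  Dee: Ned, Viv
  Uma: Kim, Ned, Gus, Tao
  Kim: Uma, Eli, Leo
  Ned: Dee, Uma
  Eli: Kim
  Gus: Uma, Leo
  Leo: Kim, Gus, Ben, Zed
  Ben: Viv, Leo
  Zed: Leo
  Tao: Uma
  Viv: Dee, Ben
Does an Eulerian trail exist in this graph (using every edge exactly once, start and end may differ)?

No

Degrees: Dee:2, Uma:4, Kim:3, Ned:2, Eli:1, Gus:2, Leo:4, Ben:2, Zed:1, Tao:1, Viv:2
Odd-degree vertices: Kim, Eli, Zed, Tao (4 total).
An Eulerian trail requires 0 or 2 odd-degree vertices; here there are 4.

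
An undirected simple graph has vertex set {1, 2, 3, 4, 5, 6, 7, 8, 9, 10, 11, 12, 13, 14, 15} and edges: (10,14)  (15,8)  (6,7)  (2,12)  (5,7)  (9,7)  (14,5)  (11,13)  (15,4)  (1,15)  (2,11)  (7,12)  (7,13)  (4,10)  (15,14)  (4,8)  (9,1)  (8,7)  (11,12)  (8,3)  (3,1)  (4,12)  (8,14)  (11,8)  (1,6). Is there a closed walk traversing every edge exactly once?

Yes

Degrees: 1:4, 2:2, 3:2, 4:4, 5:2, 6:2, 7:6, 8:6, 9:2, 10:2, 11:4, 12:4, 13:2, 14:4, 15:4
All degrees are even and the non-isolated vertices are connected — an Eulerian circuit exists.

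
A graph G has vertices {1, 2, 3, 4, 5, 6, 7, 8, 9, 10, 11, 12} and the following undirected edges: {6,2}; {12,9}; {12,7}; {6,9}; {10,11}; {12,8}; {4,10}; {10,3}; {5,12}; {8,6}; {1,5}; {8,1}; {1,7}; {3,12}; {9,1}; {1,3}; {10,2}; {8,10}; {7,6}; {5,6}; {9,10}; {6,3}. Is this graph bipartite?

Yes

Partition the vertices as {2, 3, 4, 5, 7, 8, 9, 11} vs {1, 6, 10, 12}. Each listed edge has one endpoint in each part, so the graph is bipartite.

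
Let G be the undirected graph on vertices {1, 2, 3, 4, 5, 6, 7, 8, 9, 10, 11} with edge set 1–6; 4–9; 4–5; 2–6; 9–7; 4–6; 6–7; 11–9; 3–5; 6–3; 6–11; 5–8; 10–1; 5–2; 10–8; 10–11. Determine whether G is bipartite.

Yes

Color {5, 6, 9, 10} black and {1, 2, 3, 4, 7, 8, 11} white. No edge joins two same-colored vertices, so the graph is bipartite.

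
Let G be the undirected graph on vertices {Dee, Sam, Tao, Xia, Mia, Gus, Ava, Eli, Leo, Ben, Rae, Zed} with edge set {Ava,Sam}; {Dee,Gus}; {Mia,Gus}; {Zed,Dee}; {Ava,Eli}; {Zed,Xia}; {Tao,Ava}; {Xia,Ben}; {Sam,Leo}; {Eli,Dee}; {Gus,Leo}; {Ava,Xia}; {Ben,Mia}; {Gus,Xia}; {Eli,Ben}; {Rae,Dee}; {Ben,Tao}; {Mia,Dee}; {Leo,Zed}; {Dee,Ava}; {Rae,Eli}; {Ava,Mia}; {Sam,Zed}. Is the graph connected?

Starting from Dee and exploring outward reaches every vertex (Dee, Zed, Mia, Rae, Eli, Gus, Ava, Xia, Sam, Leo, Ben, Tao); the graph is connected.

Yes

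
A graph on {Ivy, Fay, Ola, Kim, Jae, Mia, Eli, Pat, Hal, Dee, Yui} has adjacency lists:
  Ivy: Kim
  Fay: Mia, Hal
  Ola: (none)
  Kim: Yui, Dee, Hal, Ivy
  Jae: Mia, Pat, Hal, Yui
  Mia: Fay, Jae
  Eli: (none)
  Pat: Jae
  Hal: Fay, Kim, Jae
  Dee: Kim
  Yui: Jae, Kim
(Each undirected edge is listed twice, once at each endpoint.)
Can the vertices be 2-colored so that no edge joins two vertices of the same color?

A valid 2-coloring puts {Fay, Ola, Kim, Jae, Eli} on one side and {Ivy, Mia, Pat, Hal, Dee, Yui} on the other; every edge crosses between the two sides.

Yes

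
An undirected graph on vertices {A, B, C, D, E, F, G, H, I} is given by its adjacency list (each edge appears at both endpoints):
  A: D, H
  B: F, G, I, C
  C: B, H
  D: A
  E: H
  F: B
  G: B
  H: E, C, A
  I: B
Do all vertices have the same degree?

Degrees: A:2, B:4, C:2, D:1, E:1, F:1, G:1, H:3, I:1
Vertex D has degree 1 while B has degree 4, so the graph is not regular.

No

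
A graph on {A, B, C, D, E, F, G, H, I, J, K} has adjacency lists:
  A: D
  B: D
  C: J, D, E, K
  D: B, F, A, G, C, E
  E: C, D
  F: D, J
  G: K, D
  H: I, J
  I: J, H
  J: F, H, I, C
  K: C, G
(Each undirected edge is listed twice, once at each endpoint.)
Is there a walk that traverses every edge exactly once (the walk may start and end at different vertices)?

Yes

Degrees: A:1, B:1, C:4, D:6, E:2, F:2, G:2, H:2, I:2, J:4, K:2
Odd-degree vertices: A, B (2 total).
With 2 odd-degree vertices and all edges in one connected piece, an Eulerian trail exists (from A to B).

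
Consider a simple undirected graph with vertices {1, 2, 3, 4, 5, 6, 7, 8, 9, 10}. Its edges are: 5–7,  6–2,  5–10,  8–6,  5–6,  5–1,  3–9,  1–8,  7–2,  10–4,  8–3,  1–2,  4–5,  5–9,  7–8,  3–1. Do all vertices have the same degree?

Degrees: 1:4, 2:3, 3:3, 4:2, 5:6, 6:3, 7:3, 8:4, 9:2, 10:2
Vertex 4 has degree 2 while 5 has degree 6, so the graph is not regular.

No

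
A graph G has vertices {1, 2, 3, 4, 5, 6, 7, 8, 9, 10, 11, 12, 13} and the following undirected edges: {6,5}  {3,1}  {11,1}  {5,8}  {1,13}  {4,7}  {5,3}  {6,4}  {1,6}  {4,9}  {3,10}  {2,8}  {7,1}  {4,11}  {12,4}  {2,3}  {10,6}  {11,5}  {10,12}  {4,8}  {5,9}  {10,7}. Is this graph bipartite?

A valid 2-coloring puts {3, 6, 7, 8, 9, 11, 12, 13} on one side and {1, 2, 4, 5, 10} on the other; every edge crosses between the two sides.

Yes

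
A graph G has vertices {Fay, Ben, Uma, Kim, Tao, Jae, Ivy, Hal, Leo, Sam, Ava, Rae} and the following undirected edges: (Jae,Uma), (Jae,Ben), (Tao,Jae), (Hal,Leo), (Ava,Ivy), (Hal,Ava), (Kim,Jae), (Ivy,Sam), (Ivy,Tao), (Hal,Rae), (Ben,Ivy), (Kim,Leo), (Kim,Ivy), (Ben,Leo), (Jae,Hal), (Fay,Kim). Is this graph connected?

Starting from Fay and exploring outward reaches every vertex (Fay, Kim, Ivy, Leo, Jae, Tao, Ava, Sam, Ben, Hal, Uma, Rae); the graph is connected.

Yes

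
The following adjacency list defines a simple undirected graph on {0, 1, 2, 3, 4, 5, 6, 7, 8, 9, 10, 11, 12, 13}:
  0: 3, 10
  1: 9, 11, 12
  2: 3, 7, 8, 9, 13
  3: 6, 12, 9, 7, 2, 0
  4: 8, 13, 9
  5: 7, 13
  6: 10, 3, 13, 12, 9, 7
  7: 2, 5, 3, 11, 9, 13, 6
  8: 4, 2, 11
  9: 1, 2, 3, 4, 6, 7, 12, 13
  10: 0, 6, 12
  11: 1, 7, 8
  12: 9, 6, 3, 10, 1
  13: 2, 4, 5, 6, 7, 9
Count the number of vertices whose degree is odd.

Degrees: 0:2, 1:3, 2:5, 3:6, 4:3, 5:2, 6:6, 7:7, 8:3, 9:8, 10:3, 11:3, 12:5, 13:6
Odd-degree vertices: 1, 2, 4, 7, 8, 10, 11, 12.

8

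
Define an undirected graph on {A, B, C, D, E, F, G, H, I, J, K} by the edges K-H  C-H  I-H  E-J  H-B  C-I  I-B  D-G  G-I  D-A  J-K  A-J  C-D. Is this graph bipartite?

No

The cycle C-I-H-C has length 3, which is odd, so the graph is not bipartite.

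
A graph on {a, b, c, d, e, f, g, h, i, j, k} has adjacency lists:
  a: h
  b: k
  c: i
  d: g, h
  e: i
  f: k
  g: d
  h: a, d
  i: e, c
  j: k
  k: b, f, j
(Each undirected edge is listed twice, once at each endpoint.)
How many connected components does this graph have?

3

Component: {c, e, i}
Component: {a, d, g, h}
Component: {b, f, j, k}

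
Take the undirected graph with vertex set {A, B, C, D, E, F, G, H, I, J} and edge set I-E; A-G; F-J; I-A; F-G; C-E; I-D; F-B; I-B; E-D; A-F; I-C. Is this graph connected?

No

Component: {H}
Component: {A, B, C, D, E, F, G, I, J}
There are 2 separate components, so the graph is not connected.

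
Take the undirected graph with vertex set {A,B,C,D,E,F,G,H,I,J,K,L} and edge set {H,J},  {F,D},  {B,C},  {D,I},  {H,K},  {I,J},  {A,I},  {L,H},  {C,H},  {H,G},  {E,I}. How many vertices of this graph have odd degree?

Degrees: A:1, B:1, C:2, D:2, E:1, F:1, G:1, H:5, I:4, J:2, K:1, L:1
Odd-degree vertices: A, B, E, F, G, H, K, L.

8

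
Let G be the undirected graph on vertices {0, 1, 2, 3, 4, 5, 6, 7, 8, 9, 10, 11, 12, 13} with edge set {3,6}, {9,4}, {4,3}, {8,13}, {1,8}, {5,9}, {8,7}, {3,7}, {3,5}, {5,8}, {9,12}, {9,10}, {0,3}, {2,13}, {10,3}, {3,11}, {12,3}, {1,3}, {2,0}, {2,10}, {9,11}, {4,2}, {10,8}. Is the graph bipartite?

Yes

A valid 2-coloring puts {2, 3, 8, 9} on one side and {0, 1, 4, 5, 6, 7, 10, 11, 12, 13} on the other; every edge crosses between the two sides.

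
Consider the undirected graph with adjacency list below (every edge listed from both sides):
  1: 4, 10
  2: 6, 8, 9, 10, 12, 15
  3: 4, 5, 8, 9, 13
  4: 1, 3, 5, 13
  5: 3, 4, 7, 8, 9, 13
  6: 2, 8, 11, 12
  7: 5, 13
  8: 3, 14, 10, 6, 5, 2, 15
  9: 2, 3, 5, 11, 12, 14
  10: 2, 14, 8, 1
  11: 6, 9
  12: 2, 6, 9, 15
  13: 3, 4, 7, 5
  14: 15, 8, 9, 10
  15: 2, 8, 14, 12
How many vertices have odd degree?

2

Degrees: 1:2, 2:6, 3:5, 4:4, 5:6, 6:4, 7:2, 8:7, 9:6, 10:4, 11:2, 12:4, 13:4, 14:4, 15:4
Odd-degree vertices: 3, 8.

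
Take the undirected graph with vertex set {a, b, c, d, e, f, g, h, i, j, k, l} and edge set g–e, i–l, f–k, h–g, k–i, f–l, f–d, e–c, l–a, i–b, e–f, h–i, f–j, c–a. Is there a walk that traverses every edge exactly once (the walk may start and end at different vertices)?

Degrees: a:2, b:1, c:2, d:1, e:3, f:5, g:2, h:2, i:4, j:1, k:2, l:3
Odd-degree vertices: b, d, e, f, j, l (6 total).
With 6 odd-degree vertices (more than two), no single trail can use every edge.

No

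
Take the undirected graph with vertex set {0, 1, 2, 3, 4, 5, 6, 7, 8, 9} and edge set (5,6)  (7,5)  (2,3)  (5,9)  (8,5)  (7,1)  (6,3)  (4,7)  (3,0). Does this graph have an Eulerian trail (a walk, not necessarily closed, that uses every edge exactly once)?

Degrees: 0:1, 1:1, 2:1, 3:3, 4:1, 5:4, 6:2, 7:3, 8:1, 9:1
Odd-degree vertices: 0, 1, 2, 3, 4, 7, 8, 9 (8 total).
With 8 odd-degree vertices (more than two), no single trail can use every edge.

No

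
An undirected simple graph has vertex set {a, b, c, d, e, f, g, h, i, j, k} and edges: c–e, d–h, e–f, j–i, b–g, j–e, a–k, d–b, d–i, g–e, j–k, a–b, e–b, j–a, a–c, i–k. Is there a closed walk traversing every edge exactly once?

No

Degrees: a:4, b:4, c:2, d:3, e:5, f:1, g:2, h:1, i:3, j:4, k:3
Vertices with odd degree: d, e, f, h, i, k. An Eulerian circuit requires all degrees even.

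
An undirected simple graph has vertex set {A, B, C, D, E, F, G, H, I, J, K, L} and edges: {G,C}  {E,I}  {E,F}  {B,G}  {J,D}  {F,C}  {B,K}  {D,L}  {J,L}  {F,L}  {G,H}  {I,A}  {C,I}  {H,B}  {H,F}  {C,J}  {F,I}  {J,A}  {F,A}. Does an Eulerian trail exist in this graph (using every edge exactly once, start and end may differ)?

No

Degrees: A:3, B:3, C:4, D:2, E:2, F:6, G:3, H:3, I:4, J:4, K:1, L:3
Odd-degree vertices: A, B, G, H, K, L (6 total).
An Eulerian trail requires 0 or 2 odd-degree vertices; here there are 6.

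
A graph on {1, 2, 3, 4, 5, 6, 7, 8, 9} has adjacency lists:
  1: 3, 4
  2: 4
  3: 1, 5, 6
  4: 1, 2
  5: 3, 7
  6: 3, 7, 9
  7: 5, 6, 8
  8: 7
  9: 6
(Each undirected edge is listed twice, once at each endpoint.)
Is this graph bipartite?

Yes

A valid 2-coloring puts {3, 4, 7, 9} on one side and {1, 2, 5, 6, 8} on the other; every edge crosses between the two sides.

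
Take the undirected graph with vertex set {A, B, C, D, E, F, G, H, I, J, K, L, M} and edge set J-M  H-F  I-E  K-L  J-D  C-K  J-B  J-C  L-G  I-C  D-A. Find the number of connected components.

Component: {F, H}
Component: {A, B, C, D, E, G, I, J, K, L, M}

2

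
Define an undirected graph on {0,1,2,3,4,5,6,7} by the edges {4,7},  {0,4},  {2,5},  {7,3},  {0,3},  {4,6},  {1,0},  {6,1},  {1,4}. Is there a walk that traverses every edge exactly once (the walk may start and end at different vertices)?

Degrees: 0:3, 1:3, 2:1, 3:2, 4:4, 5:1, 6:2, 7:2
Odd-degree vertices: 0, 1, 2, 5 (4 total).
An Eulerian trail requires 0 or 2 odd-degree vertices; here there are 4.

No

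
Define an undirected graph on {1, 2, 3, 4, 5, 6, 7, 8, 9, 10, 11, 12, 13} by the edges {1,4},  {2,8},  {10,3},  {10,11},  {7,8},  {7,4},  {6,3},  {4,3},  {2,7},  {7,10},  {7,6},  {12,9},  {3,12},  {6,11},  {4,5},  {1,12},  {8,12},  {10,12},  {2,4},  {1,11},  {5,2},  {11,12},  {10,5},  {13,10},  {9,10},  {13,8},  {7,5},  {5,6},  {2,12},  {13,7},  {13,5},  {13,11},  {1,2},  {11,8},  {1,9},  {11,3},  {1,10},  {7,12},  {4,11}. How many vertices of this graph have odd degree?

Degrees: 1:6, 2:6, 3:5, 4:6, 5:6, 6:4, 7:8, 8:5, 9:3, 10:8, 11:8, 12:8, 13:5
Odd-degree vertices: 3, 8, 9, 13.

4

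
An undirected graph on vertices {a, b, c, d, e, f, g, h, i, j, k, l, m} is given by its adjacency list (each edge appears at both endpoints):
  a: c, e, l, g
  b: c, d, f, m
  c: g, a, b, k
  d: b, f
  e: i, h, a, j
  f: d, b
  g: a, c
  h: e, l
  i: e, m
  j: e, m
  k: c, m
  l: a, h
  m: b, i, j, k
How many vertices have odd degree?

Degrees: a:4, b:4, c:4, d:2, e:4, f:2, g:2, h:2, i:2, j:2, k:2, l:2, m:4
Odd-degree vertices: none.

0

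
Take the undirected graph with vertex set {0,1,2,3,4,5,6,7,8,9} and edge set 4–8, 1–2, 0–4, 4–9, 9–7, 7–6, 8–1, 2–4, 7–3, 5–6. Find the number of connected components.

1

Component: {0, 1, 2, 3, 4, 5, 6, 7, 8, 9}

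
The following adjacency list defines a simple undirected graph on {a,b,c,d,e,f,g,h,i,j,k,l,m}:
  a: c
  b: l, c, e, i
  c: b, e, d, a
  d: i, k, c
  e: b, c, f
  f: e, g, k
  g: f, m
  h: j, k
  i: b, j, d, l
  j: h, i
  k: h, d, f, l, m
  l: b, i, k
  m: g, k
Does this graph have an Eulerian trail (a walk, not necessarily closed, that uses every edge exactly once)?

No

Degrees: a:1, b:4, c:4, d:3, e:3, f:3, g:2, h:2, i:4, j:2, k:5, l:3, m:2
Odd-degree vertices: a, d, e, f, k, l (6 total).
With 6 odd-degree vertices (more than two), no single trail can use every edge.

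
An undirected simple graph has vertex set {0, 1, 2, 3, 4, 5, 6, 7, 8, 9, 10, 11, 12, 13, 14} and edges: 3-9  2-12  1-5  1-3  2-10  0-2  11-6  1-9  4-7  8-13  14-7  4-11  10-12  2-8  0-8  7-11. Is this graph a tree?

|V| = 15, |E| = 16.
It splits into 3 components, so it cannot be a tree.

No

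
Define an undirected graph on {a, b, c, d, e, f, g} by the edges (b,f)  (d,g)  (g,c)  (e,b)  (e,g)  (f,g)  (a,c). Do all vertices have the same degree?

No

Degrees: a:1, b:2, c:2, d:1, e:2, f:2, g:4
Degrees are not all equal (e.g. deg(a)=1 but deg(g)=4); not regular.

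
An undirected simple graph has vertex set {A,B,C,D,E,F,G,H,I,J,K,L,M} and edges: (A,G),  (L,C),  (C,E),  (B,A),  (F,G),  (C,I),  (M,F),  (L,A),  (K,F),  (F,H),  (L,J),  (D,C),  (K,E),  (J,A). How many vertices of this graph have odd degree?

6

Degrees: A:4, B:1, C:4, D:1, E:2, F:4, G:2, H:1, I:1, J:2, K:2, L:3, M:1
Odd-degree vertices: B, D, H, I, L, M.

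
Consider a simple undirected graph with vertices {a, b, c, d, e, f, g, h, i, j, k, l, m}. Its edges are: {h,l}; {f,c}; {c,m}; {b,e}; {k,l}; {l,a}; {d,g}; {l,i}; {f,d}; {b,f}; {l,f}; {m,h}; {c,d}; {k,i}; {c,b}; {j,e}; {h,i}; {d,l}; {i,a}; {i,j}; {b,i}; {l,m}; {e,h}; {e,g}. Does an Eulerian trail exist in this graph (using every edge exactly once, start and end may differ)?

Yes

Degrees: a:2, b:4, c:4, d:4, e:4, f:4, g:2, h:4, i:6, j:2, k:2, l:7, m:3
Odd-degree vertices: l, m (2 total).
With 2 odd-degree vertices and all edges in one connected piece, an Eulerian trail exists (from l to m).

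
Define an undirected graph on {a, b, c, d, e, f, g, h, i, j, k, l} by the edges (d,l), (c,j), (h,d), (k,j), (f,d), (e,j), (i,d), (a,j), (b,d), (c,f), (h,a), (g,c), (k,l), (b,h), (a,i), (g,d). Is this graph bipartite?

The cycle d-b-h-d has length 3, which is odd, so the graph is not bipartite.

No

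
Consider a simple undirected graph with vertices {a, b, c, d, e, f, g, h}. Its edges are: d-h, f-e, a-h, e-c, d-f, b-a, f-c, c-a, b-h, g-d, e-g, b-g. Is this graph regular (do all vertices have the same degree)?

Degrees: a:3, b:3, c:3, d:3, e:3, f:3, g:3, h:3
Every vertex has degree 3, so the graph is 3-regular.

Yes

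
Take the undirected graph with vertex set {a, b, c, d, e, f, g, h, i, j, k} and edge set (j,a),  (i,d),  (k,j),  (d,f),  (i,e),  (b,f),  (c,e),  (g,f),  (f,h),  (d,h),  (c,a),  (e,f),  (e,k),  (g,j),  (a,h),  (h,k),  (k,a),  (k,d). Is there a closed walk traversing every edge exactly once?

Degrees: a:4, b:1, c:2, d:4, e:4, f:5, g:2, h:4, i:2, j:3, k:5
b, f, j, k have odd degree; an Eulerian circuit needs every degree to be even, so none exists.

No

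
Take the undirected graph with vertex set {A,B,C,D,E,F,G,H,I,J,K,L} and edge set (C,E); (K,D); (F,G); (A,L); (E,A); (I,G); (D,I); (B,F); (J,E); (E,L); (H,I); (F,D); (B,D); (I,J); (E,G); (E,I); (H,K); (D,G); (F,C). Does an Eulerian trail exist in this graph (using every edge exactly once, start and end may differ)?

Yes

Degrees: A:2, B:2, C:2, D:5, E:6, F:4, G:4, H:2, I:5, J:2, K:2, L:2
Odd-degree vertices: D, I (2 total).
The non-isolated vertices are connected and exactly 2 have odd degree, so an Eulerian trail exists (from D to I).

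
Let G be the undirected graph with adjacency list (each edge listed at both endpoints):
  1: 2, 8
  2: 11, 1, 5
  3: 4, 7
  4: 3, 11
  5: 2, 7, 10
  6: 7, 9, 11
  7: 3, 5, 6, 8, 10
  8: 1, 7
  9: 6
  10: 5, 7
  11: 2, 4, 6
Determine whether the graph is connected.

A breadth-first search from 1 visits 1, 8, 2, 7, 11, 5, 6, 3, 10, 4, 9 — all 11 vertices — so the graph is connected.

Yes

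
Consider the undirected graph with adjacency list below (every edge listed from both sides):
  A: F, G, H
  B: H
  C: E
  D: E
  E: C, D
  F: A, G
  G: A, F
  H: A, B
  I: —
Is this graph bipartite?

No

F-G-A-F is an odd cycle (length 3), and a bipartite graph can contain only even cycles.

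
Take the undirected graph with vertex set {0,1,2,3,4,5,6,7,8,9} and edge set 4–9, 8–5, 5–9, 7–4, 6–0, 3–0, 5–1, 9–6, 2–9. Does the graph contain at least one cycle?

The graph has 10 vertices, 9 edges, and 1 connected component.
A forest on 10 vertices with 1 component has exactly 9 edges, which matches — so no cycle.

No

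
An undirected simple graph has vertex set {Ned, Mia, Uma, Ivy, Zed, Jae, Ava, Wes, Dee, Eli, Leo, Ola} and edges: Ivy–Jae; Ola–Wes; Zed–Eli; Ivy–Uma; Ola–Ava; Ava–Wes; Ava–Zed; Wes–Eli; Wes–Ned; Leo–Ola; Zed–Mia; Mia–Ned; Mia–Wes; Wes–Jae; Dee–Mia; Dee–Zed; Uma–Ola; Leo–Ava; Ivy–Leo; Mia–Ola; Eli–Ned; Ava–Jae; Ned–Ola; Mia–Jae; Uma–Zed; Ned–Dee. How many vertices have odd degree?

8

Degrees: Ned:5, Mia:6, Uma:3, Ivy:3, Zed:5, Jae:4, Ava:5, Wes:6, Dee:3, Eli:3, Leo:3, Ola:6
Odd-degree vertices: Ned, Uma, Ivy, Zed, Ava, Dee, Eli, Leo.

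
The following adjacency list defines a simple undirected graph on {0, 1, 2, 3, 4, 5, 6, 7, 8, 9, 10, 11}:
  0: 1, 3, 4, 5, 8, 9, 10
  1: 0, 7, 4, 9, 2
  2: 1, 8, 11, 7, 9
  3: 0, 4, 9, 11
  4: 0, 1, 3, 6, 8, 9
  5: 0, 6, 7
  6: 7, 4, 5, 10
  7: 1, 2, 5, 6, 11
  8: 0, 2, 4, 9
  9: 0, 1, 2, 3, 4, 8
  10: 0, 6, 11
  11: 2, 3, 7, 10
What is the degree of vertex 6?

Neighbors of 6: 4, 5, 7, 10.

4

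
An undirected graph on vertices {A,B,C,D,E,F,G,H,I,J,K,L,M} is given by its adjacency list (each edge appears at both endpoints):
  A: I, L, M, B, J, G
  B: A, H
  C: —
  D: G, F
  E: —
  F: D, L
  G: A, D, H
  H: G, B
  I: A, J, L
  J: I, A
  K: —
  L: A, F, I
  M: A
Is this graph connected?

Component: {C}
Component: {E}
Component: {K}
Component: {A, B, D, F, G, H, I, J, L, M}
There are 4 separate components, so the graph is not connected.

No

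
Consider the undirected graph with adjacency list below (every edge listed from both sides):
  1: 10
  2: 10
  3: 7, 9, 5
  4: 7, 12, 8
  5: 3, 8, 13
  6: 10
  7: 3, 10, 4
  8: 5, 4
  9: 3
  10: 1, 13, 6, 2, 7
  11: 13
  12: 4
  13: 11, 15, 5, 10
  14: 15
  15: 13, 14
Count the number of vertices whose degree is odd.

12

Degrees: 1:1, 2:1, 3:3, 4:3, 5:3, 6:1, 7:3, 8:2, 9:1, 10:5, 11:1, 12:1, 13:4, 14:1, 15:2
Odd-degree vertices: 1, 2, 3, 4, 5, 6, 7, 9, 10, 11, 12, 14.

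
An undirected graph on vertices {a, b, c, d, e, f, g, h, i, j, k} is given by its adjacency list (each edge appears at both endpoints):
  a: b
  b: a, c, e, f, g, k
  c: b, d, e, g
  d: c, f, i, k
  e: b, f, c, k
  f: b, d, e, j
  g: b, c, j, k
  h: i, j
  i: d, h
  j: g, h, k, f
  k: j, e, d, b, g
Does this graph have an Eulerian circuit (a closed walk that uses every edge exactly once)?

No

Degrees: a:1, b:6, c:4, d:4, e:4, f:4, g:4, h:2, i:2, j:4, k:5
Vertices with odd degree: a, k. An Eulerian circuit requires all degrees even.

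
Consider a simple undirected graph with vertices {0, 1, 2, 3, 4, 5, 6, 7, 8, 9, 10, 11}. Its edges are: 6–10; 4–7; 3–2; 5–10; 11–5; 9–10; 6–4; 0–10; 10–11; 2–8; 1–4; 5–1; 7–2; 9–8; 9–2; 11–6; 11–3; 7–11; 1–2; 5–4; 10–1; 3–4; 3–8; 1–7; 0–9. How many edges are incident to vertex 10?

Neighbors of 10: 0, 1, 5, 6, 9, 11.

6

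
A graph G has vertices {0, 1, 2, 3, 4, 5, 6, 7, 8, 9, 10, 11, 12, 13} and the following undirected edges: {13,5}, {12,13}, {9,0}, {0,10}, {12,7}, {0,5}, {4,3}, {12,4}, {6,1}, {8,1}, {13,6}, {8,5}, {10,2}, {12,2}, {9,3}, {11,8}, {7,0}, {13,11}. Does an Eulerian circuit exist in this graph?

No

Degrees: 0:4, 1:2, 2:2, 3:2, 4:2, 5:3, 6:2, 7:2, 8:3, 9:2, 10:2, 11:2, 12:4, 13:4
Vertices with odd degree: 5, 8. An Eulerian circuit requires all degrees even.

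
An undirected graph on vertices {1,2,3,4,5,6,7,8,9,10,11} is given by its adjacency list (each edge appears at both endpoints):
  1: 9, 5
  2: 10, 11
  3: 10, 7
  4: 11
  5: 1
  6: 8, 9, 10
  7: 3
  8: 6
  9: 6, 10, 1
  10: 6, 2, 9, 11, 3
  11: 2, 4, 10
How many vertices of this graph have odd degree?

8

Degrees: 1:2, 2:2, 3:2, 4:1, 5:1, 6:3, 7:1, 8:1, 9:3, 10:5, 11:3
Odd-degree vertices: 4, 5, 6, 7, 8, 9, 10, 11.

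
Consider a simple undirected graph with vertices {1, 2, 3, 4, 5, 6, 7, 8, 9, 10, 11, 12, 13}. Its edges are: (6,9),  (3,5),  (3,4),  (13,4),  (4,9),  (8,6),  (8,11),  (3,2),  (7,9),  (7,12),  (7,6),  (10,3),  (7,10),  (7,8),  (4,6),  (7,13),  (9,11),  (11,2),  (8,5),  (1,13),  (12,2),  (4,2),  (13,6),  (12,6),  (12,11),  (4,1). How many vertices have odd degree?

0

Degrees: 1:2, 2:4, 3:4, 4:6, 5:2, 6:6, 7:6, 8:4, 9:4, 10:2, 11:4, 12:4, 13:4
Odd-degree vertices: none.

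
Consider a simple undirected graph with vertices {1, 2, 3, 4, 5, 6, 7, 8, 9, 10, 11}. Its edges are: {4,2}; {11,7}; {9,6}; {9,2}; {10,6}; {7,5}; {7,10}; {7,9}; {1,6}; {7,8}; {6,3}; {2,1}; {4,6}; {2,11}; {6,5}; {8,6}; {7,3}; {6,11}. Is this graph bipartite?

Color {2, 6, 7} black and {1, 3, 4, 5, 8, 9, 10, 11} white. No edge joins two same-colored vertices, so the graph is bipartite.

Yes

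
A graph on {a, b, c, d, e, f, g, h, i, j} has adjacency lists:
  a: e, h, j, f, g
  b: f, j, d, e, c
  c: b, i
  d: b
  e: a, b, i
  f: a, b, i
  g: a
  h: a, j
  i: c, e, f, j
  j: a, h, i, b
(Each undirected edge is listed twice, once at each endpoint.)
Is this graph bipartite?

The cycle a-h-j-a has length 3, which is odd, so the graph is not bipartite.

No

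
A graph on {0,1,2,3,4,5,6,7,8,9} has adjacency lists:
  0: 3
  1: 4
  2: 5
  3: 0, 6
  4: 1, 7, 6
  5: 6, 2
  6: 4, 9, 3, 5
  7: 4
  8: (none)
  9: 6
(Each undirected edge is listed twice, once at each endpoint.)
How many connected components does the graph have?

2

Component: {8}
Component: {0, 1, 2, 3, 4, 5, 6, 7, 9}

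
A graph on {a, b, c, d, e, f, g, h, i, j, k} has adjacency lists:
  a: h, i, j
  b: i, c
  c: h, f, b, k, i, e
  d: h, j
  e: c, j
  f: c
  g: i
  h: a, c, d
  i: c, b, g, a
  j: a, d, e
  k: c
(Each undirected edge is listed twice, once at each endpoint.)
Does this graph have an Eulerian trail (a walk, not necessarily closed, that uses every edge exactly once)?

Degrees: a:3, b:2, c:6, d:2, e:2, f:1, g:1, h:3, i:4, j:3, k:1
Odd-degree vertices: a, f, g, h, j, k (6 total).
An Eulerian trail requires 0 or 2 odd-degree vertices; here there are 6.

No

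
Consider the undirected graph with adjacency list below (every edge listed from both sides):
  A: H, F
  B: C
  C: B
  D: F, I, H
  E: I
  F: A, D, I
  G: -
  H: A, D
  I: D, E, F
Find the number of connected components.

3

Component: {G}
Component: {B, C}
Component: {A, D, E, F, H, I}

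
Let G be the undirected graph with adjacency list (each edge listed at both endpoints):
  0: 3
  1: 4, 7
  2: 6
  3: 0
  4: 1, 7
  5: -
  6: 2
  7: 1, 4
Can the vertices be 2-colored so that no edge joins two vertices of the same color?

No

1-4-7-1 is an odd cycle (length 3), and a bipartite graph can contain only even cycles.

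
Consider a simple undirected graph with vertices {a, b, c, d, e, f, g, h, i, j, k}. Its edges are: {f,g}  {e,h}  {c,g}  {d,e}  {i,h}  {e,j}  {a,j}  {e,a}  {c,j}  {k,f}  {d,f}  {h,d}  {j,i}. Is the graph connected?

Component: {b}
Component: {a, c, d, e, f, g, h, i, j, k}
There are 2 separate components, so the graph is not connected.

No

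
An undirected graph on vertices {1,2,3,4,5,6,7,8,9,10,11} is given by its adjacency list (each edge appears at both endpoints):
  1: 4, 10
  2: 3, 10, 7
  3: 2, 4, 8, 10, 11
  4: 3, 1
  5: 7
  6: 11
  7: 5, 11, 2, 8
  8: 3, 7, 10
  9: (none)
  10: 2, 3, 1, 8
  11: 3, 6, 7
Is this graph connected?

No

Component: {9}
Component: {1, 2, 3, 4, 5, 6, 7, 8, 10, 11}
There are 2 separate components, so the graph is not connected.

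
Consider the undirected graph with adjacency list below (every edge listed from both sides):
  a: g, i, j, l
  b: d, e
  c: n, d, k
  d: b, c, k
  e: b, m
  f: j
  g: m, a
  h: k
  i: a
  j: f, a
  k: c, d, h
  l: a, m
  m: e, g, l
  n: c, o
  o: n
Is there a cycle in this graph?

The graph has 15 vertices, 16 edges, and 1 connected component.
Since 16 > 15 - 1, a cycle must exist; for instance d-c-k-d.

Yes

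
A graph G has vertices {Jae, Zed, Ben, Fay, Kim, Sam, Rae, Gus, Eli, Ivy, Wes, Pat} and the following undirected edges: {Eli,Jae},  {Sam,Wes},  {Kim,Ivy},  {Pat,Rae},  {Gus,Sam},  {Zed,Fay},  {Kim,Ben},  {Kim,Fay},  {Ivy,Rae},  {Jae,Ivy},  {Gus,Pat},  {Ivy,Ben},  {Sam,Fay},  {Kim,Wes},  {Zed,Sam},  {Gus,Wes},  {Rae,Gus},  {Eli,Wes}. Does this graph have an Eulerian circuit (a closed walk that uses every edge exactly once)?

No

Degrees: Jae:2, Zed:2, Ben:2, Fay:3, Kim:4, Sam:4, Rae:3, Gus:4, Eli:2, Ivy:4, Wes:4, Pat:2
Fay, Rae have odd degree; an Eulerian circuit needs every degree to be even, so none exists.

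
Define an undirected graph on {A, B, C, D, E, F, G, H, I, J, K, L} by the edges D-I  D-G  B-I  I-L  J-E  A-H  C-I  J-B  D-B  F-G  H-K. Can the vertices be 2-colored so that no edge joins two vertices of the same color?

B-D-I-B is an odd cycle (length 3), and a bipartite graph can contain only even cycles.

No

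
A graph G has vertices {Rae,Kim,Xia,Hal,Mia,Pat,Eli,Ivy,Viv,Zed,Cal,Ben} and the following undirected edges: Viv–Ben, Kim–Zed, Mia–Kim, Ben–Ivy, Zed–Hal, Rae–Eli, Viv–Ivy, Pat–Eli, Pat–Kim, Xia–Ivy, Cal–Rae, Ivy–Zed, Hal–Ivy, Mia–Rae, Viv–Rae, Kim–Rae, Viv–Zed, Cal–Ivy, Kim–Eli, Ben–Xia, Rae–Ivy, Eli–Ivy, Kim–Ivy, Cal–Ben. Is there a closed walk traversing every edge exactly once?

Degrees: Rae:6, Kim:6, Xia:2, Hal:2, Mia:2, Pat:2, Eli:4, Ivy:9, Viv:4, Zed:4, Cal:3, Ben:4
Ivy, Cal have odd degree; an Eulerian circuit needs every degree to be even, so none exists.

No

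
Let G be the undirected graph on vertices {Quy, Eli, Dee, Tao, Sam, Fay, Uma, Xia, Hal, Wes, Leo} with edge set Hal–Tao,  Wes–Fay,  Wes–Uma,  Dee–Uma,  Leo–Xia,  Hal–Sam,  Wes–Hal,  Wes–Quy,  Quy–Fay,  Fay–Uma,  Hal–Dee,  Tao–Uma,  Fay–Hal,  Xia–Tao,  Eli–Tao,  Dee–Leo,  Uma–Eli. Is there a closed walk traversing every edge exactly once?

No

Degrees: Quy:2, Eli:2, Dee:3, Tao:4, Sam:1, Fay:4, Uma:5, Xia:2, Hal:5, Wes:4, Leo:2
Vertices with odd degree: Dee, Sam, Uma, Hal. An Eulerian circuit requires all degrees even.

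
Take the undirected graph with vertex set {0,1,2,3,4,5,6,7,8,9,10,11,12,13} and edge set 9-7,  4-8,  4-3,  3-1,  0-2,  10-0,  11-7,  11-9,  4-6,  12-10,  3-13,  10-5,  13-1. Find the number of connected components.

Component: {7, 9, 11}
Component: {0, 2, 5, 10, 12}
Component: {1, 3, 4, 6, 8, 13}

3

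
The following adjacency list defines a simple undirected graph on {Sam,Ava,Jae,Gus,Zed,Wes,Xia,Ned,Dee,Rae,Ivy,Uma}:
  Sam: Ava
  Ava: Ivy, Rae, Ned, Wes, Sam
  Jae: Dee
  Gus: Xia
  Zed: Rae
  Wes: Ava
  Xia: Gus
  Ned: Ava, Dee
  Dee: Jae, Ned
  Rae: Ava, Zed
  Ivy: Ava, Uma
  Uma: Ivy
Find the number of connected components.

Component: {Gus, Xia}
Component: {Sam, Ava, Jae, Zed, Wes, Ned, Dee, Rae, Ivy, Uma}

2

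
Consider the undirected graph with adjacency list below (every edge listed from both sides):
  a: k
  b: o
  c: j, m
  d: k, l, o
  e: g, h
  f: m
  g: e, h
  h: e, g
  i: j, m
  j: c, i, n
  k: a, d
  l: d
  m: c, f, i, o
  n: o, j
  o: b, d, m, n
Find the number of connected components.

Component: {e, g, h}
Component: {a, b, c, d, f, i, j, k, l, m, n, o}

2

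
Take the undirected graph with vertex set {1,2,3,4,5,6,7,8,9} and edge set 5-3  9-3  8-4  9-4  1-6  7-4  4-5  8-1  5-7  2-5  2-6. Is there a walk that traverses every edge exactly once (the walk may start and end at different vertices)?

Degrees: 1:2, 2:2, 3:2, 4:4, 5:4, 6:2, 7:2, 8:2, 9:2
Odd-degree vertices: none (0 total).
With 0 odd-degree vertices and all edges in one connected piece, an Eulerian trail exists.

Yes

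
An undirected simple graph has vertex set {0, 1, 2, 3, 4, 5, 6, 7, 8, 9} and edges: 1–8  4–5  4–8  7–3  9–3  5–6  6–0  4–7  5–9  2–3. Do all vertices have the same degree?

Degrees: 0:1, 1:1, 2:1, 3:3, 4:3, 5:3, 6:2, 7:2, 8:2, 9:2
Vertex 0 has degree 1 while 3 has degree 3, so the graph is not regular.

No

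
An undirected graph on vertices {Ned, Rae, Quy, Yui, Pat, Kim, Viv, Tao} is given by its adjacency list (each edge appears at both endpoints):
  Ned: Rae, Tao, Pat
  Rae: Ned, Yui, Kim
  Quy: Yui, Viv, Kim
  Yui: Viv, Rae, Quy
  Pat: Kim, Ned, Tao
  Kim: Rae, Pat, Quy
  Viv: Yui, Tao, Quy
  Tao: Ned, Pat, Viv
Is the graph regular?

Degrees: Ned:3, Rae:3, Quy:3, Yui:3, Pat:3, Kim:3, Viv:3, Tao:3
Every vertex has degree 3, so the graph is 3-regular.

Yes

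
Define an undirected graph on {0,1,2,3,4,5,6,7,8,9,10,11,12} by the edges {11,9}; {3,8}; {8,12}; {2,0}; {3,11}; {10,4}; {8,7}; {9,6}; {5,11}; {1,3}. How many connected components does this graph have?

3

Component: {0, 2}
Component: {4, 10}
Component: {1, 3, 5, 6, 7, 8, 9, 11, 12}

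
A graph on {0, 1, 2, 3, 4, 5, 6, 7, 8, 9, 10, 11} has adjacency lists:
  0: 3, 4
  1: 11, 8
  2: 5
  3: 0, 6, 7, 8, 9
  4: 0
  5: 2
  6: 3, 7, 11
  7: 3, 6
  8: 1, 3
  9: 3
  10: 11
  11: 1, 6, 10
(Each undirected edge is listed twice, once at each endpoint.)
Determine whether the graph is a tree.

No

The graph has 12 vertices and 12 edges.
It splits into 2 components, so it cannot be a tree.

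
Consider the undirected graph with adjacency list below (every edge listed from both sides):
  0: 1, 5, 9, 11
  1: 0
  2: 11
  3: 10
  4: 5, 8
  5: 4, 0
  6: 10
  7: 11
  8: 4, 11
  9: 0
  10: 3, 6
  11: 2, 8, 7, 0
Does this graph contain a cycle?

The graph has 12 vertices, 11 edges, and 2 connected components.
Since 11 > 12 - 2, a cycle must exist; for instance 0-11-8-4-5-0.

Yes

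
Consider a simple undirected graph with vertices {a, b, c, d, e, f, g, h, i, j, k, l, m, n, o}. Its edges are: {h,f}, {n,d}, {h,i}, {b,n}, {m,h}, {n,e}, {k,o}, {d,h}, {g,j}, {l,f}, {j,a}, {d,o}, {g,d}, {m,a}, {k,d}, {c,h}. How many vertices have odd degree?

Degrees: a:2, b:1, c:1, d:5, e:1, f:2, g:2, h:5, i:1, j:2, k:2, l:1, m:2, n:3, o:2
Odd-degree vertices: b, c, d, e, h, i, l, n.

8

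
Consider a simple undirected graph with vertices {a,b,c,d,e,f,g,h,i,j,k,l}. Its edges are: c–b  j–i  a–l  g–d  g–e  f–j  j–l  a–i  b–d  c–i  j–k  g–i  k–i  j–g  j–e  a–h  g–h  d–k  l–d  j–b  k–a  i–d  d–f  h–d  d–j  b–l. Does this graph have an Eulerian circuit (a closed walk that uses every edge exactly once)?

Degrees: a:4, b:4, c:2, d:8, e:2, f:2, g:5, h:3, i:6, j:8, k:4, l:4
g, h have odd degree; an Eulerian circuit needs every degree to be even, so none exists.

No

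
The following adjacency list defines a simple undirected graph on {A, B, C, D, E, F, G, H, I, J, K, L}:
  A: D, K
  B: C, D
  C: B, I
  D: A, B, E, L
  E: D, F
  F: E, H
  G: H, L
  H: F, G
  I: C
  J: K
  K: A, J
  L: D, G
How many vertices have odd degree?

Degrees: A:2, B:2, C:2, D:4, E:2, F:2, G:2, H:2, I:1, J:1, K:2, L:2
Odd-degree vertices: I, J.

2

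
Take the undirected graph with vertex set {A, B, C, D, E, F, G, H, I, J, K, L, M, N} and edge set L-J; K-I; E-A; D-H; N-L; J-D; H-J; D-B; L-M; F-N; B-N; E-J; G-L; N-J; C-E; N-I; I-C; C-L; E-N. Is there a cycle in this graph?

Yes

The graph has 14 vertices, 19 edges, and 1 connected component.
Since 19 > 14 - 1, a cycle must exist; for instance J-H-D-J.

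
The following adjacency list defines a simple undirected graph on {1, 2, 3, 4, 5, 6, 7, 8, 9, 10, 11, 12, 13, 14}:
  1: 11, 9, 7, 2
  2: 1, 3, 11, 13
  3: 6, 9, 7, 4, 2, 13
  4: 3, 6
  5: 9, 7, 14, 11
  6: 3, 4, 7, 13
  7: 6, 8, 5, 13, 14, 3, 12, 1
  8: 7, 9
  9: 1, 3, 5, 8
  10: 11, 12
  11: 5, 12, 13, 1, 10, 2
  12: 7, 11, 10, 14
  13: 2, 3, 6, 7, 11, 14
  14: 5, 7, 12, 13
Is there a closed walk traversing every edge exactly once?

Degrees: 1:4, 2:4, 3:6, 4:2, 5:4, 6:4, 7:8, 8:2, 9:4, 10:2, 11:6, 12:4, 13:6, 14:4
Every vertex has even degree and the edges form a single connected piece, so an Eulerian circuit exists.

Yes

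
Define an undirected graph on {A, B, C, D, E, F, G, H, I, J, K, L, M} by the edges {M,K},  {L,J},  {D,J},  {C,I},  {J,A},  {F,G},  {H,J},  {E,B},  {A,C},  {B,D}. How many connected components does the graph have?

3

Component: {F, G}
Component: {K, M}
Component: {A, B, C, D, E, H, I, J, L}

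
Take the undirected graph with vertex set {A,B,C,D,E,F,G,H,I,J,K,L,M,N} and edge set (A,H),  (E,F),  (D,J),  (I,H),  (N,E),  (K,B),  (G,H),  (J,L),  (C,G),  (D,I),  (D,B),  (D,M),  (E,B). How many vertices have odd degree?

Degrees: A:1, B:3, C:1, D:4, E:3, F:1, G:2, H:3, I:2, J:2, K:1, L:1, M:1, N:1
Odd-degree vertices: A, B, C, E, F, H, K, L, M, N.

10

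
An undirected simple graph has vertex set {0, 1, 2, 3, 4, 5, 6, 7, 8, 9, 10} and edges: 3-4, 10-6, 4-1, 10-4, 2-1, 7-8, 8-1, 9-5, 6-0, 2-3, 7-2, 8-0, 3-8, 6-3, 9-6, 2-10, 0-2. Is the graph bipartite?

A valid 2-coloring puts {2, 4, 5, 6, 8} on one side and {0, 1, 3, 7, 9, 10} on the other; every edge crosses between the two sides.

Yes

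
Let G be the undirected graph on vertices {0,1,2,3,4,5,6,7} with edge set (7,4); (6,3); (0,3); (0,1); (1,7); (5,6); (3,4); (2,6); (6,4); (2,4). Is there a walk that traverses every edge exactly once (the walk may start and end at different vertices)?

Degrees: 0:2, 1:2, 2:2, 3:3, 4:4, 5:1, 6:4, 7:2
Odd-degree vertices: 3, 5 (2 total).
The non-isolated vertices are connected and exactly 2 have odd degree, so an Eulerian trail exists (from 3 to 5).

Yes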